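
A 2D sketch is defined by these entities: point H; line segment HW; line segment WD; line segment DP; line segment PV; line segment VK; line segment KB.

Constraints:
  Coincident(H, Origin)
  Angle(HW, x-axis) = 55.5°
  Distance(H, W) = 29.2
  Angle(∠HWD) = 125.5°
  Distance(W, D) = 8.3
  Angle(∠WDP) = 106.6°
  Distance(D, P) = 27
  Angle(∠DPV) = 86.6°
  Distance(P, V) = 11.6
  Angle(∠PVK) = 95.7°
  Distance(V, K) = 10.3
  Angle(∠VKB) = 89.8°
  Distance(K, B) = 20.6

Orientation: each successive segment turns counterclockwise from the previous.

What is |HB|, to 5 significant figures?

39.590

∠PVK = 95.7° gives VK at 1.1000° from the x-axis; with |VK| = 10.3, K = (-1.5806, 18.942). ∠VKB = 89.8° gives KB at 91.300° from the x-axis; with |KB| = 20.6, B = (-2.0480, 39.537). Then |HB| = |B − H| = 39.590.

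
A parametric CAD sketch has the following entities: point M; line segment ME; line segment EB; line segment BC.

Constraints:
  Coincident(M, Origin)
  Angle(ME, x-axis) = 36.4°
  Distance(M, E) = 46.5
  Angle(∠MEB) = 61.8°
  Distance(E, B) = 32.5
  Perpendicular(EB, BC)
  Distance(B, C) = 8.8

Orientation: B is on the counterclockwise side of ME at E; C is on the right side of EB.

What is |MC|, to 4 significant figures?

50.88

M is at the origin; ME runs at 36.4° with length 46.5, so E = 46.5·(cos 36.4°, sin 36.4°) = (37.43, 27.59). ∠MEB = 61.8°, so EB runs at 36.4° + (180° − 61.8°) = 154.6° from the x-axis; with |EB| = 32.5, B = E + 32.5·(cos 154.6°, sin 154.6°) = (8.069, 41.53). EB ⟂ BC; with |BC| = 8.8 on the right of EB, C = B + 8.8·(0.4289, 0.9033) = (11.84, 49.48). Then |MC| = |C − M| = 50.88.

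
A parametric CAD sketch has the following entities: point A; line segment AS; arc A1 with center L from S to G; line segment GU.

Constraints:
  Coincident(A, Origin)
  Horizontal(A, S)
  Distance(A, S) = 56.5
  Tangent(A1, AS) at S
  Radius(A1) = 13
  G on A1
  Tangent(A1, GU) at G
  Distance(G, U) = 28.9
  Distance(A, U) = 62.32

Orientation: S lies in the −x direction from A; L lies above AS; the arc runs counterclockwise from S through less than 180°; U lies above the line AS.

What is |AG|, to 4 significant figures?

45.68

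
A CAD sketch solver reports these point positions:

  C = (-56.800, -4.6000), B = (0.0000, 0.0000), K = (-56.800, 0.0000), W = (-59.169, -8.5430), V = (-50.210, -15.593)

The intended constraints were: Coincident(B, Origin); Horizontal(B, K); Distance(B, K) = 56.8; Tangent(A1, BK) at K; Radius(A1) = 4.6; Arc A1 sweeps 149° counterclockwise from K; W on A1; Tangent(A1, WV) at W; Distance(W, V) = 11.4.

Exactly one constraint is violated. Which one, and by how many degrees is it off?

Tangent(A1, WV) at W — off by 7.20°.

B = (0.00, 0.00) ✓; B.y = 0.00, K.y = 0.00 ✓; |BK| = 56.80 ✓; ∠(CK, KB) = 90.00° ✓; |CK| = 4.600 ✓; bearing(C→W) − bearing(C→K) = 149.0° ✓; |CW| = 4.600 ✓; ∠(CW, WV) = 97.20° ✗; |WV| = 11.40 ✓.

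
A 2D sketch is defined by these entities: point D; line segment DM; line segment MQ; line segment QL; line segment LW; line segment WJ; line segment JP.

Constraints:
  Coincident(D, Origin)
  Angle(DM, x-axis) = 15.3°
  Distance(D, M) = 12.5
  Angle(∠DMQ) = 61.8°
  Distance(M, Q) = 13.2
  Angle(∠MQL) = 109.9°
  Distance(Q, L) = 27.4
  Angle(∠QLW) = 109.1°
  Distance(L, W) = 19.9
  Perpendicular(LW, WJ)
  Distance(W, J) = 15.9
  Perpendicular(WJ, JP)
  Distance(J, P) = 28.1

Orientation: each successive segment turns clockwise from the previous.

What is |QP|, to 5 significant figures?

10.021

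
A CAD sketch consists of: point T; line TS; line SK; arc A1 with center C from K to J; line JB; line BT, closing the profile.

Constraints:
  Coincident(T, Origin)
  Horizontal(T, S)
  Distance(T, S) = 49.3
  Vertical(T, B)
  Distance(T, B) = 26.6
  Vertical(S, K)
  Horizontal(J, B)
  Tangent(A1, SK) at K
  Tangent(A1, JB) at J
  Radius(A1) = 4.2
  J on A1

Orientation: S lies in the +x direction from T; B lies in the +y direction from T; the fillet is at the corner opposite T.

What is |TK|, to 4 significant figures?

54.15

T is at the origin; T and S share the same y with |TS| = 49.3 and S on the +x side, so S = (49.30, 0.000). TB is vertical with |TB| = 26.6 and B on the +y side, so B = (0.000, 26.60). The virtual corner opposite T is at (49.30, 26.60). A1 meets SK tangentially, so CK is at right angles to SK and since A1 is tangent to JB there, CJ ⟂ JB, with radius 4.2, so the center C sits 4.2 in from both sides at C = (45.10, 22.40). That places the tangent points at K = (49.30, 22.40) on SK and J = (45.10, 26.60) on JB. Then |TK| = |K − T| = 54.15.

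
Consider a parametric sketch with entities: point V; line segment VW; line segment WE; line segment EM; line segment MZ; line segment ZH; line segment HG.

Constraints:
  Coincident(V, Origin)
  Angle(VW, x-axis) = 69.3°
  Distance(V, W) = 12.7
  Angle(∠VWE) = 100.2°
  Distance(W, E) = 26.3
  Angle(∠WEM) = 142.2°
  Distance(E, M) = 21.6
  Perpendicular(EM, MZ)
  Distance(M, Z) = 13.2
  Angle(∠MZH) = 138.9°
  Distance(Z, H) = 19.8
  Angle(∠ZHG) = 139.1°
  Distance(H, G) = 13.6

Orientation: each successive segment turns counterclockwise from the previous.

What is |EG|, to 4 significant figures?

30.41

V is at the origin; VW runs at 69.3° with length 12.7, so W = (4.489, 11.88). ∠VWE = 100.2° gives WE at 149.1° from the x-axis; with |WE| = 26.3, E = (-18.08, 25.39). ∠WEM = 142.2° gives EM at -173.1° from the x-axis; with |EM| = 21.6, M = (-39.52, 22.79). EM is perpendicular to MZ, so MZ runs at -83.10°; with |MZ| = 13.2, Z = (-37.94, 9.687). ∠MZH = 138.9° gives ZH at -42.00° from the x-axis; with |ZH| = 19.8, H = (-23.22, -3.562). ∠ZHG = 139.1° gives HG at -1.100° from the x-axis; with |HG| = 13.6, G = (-9.624, -3.823). Then |EG| = |G − E| = 30.41.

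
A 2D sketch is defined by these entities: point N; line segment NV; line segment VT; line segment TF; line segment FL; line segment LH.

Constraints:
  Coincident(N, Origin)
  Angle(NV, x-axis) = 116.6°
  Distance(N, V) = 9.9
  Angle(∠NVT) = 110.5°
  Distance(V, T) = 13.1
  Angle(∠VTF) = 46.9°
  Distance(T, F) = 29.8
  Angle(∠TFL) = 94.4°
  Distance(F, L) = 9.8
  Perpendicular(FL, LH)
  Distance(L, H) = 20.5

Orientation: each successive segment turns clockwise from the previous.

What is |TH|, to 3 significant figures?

15.2

∠TFL = 94.4° gives FL at -172° from the x-axis; with |FL| = 9.8, L = (-3.13, -12.7). The perpendicularity gives LH at right angles to FL, so LH runs at 98.4°; with |LH| = 20.5, H = (-6.13, 7.57). Then |TH| = |H − T| = 15.2.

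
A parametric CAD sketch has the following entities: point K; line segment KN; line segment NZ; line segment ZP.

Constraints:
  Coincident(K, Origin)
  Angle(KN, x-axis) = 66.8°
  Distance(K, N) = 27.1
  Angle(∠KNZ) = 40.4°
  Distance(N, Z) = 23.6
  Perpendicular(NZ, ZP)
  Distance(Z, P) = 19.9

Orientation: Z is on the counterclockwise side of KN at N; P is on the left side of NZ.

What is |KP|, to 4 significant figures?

3.773

∠KNZ = 40.4°, so NZ runs at 66.8° + (180° − 40.4°) = 206.4° from the x-axis; with |NZ| = 23.6, Z = N + 23.6·(cos 206.4°, sin 206.4°) = (-10.46, 14.42). NZ ⟂ ZP; with |ZP| = 19.9 on the left of NZ, P = Z + 19.9·(0.4446, -0.8957) = (-1.615, -3.409). Then |KP| = |P − K| = 3.773.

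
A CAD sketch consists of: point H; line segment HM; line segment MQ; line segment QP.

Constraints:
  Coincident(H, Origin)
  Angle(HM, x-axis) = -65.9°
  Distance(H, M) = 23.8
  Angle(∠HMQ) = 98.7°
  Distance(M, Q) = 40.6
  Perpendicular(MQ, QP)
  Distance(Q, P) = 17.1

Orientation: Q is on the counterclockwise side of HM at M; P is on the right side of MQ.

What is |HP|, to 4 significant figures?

60.03

H is at the origin; HM runs at -65.9° with length 23.8, so M = 23.8·(cos -65.9°, sin -65.9°) = (9.718, -21.73). ∠HMQ = 98.7°, so MQ runs at -65.9° + (180° − 98.7°) = 15.40° from the x-axis; with |MQ| = 40.6, Q = M + 40.6·(cos 15.40°, sin 15.40°) = (48.86, -10.94). The perpendicularity gives QP at right angles to MQ; with |QP| = 17.1 on the right of MQ, P = Q + 17.1·(0.2656, -0.9641) = (53.40, -27.43). Then |HP| = |P − H| = 60.03.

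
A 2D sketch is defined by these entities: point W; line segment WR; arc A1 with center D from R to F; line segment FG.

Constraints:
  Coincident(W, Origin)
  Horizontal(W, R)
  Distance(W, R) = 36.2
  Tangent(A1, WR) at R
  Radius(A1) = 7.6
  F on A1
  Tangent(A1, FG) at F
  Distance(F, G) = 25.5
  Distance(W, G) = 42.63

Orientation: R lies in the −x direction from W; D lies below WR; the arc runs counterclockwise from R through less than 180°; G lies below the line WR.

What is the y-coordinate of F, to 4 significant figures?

-12.07

Checks: |DF| = 7.600 ✓; ∠(DF, FG) = 90.00° ✓; |FG| = 25.50 ✓; |WG| = 42.63 ✓.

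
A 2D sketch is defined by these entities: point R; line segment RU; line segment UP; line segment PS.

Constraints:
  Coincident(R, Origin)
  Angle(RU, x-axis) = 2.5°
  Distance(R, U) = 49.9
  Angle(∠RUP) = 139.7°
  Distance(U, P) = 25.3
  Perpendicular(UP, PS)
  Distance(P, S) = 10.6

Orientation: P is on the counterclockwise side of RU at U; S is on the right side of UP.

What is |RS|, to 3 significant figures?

76.5

∠RUP = 139.7°, so UP runs at 2.5° + (180° − 139.7°) = 42.8° from the x-axis; with |UP| = 25.3, P = U + 25.3·(cos 42.8°, sin 42.8°) = (68.4, 19.4). UP is perpendicular to PS; with |PS| = 10.6 on the right of UP, S = P + 10.6·(0.679, -0.734) = (75.6, 11.6). Then |RS| = |S − R| = 76.5.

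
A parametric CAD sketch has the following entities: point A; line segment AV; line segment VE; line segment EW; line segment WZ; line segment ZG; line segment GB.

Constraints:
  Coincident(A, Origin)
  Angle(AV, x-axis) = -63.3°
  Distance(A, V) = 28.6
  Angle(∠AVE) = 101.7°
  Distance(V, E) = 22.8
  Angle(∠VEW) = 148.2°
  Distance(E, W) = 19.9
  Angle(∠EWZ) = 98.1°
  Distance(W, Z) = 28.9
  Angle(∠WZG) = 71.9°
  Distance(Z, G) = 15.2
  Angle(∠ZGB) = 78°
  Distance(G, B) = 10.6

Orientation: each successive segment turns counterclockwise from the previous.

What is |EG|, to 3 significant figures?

27.5

A is at the origin; AV runs at -63.3° with length 28.6, so V = (12.9, -25.6). ∠AVE = 101.7° gives VE at 15.0° from the x-axis; with |VE| = 22.8, E = (34.9, -19.6). ∠VEW = 148.2° gives EW at 46.8° from the x-axis; with |EW| = 19.9, W = (48.5, -5.14). ∠EWZ = 98.1° gives WZ at 129° from the x-axis; with |WZ| = 28.9, Z = (30.4, 17.4). ∠WZG = 71.9° gives ZG at -123° from the x-axis; with |ZG| = 15.2, G = (22.1, 4.69). Then |EG| = |G − E| = 27.5.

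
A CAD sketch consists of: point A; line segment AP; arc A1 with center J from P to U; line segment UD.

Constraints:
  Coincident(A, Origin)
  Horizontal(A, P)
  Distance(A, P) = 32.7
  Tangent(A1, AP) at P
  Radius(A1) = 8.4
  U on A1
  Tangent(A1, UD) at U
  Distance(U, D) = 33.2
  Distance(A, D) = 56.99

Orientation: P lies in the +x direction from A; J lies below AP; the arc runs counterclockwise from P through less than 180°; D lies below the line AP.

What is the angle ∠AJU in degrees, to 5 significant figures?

38.054°

Checks: |AP| = 32.70 ✓; |JU| = 8.400 ✓; ∠(JU, UD) = 90.00° ✓; |UD| = 33.20 ✓; |AD| = 56.99 ✓.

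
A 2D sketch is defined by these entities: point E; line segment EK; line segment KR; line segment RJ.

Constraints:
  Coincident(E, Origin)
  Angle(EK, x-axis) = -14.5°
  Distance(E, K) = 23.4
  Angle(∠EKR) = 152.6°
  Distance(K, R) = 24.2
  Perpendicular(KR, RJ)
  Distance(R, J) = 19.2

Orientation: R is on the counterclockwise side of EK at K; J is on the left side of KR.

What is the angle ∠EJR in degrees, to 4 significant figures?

79.38°

E is at the origin; EK runs at -14.5° with length 23.4, so K = 23.4·(cos -14.5°, sin -14.5°) = (22.65, -5.859). ∠EKR = 152.6°, so KR runs at -14.5° + (180° − 152.6°) = 12.90° from the x-axis; with |KR| = 24.2, R = K + 24.2·(cos 12.90°, sin 12.90°) = (46.24, -0.4562). KR ⟂ RJ; with |RJ| = 19.2 on the left of KR, J = R + 19.2·(-0.2233, 0.9748) = (41.96, 18.26). Then cos ∠EJR = JE·JR / (|JE||JR|), giving 79.38°.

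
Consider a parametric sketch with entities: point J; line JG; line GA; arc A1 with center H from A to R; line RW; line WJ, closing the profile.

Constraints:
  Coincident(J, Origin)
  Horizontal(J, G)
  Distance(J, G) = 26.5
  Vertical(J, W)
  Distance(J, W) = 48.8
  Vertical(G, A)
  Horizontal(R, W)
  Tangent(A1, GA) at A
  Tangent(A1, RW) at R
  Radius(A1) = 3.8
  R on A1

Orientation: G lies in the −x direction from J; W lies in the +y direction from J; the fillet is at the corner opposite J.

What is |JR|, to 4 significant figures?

53.82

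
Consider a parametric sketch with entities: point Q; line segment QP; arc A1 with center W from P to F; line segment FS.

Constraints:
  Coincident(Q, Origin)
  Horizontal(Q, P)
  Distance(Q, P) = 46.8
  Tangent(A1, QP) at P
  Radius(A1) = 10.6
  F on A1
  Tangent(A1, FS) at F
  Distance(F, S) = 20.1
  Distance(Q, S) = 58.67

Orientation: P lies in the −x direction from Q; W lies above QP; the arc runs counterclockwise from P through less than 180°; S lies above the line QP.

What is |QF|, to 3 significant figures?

41.1

Q is at the origin; Q and P share the same y with |QP| = 46.8 and P on the −x side, so P = (-46.8, 0.00). A1 meets QP tangentially, so WP is at right angles to QP, so W = P + (0, 10.6) = (-46.8, 10.6). Since WF ⟂ FS (tangency), |WS| = √(10.6² + 20.1²) = 22.7 regardless of where F sits on A1. So S lies on both circle(Q, 58.67) and circle(W, 22.7); the above-QP intersection is S = (-48.3, 33.3). F is the foot of the tangent from S: F = (-37.8, 16.2).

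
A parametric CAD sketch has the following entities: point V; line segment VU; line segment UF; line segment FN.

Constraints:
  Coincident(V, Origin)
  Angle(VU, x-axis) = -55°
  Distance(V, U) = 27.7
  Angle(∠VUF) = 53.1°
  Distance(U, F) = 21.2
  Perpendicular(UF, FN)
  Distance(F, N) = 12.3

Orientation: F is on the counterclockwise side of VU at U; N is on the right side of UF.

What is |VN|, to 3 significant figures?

34.8

V is at the origin; VU runs at -55.0° with length 27.7, so U = 27.7·(cos -55.0°, sin -55.0°) = (15.9, -22.7). ∠VUF = 53.1°, so UF runs at -55.0° + (180° − 53.1°) = 71.9° from the x-axis; with |UF| = 21.2, F = U + 21.2·(cos 71.9°, sin 71.9°) = (22.5, -2.54). UF ⟂ FN; with |FN| = 12.3 on the right of UF, N = F + 12.3·(0.951, -0.311) = (34.2, -6.36). Then |VN| = |N − V| = 34.8.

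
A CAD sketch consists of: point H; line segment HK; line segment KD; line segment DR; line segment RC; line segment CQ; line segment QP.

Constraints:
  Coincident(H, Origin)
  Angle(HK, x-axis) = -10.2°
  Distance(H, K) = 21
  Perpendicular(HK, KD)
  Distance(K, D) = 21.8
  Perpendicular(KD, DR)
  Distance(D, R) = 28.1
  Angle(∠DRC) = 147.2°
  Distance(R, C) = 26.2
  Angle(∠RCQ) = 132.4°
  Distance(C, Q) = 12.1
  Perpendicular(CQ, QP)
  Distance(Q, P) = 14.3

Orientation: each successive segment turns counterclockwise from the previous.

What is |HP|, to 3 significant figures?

18.3

H is at the origin; HK runs at -10.2° with length 21.0, so K = (20.7, -3.72). HK ⟂ KD, so KD runs at 79.8°; with |KD| = 21.8, D = (24.5, 17.7). KD ⟂ DR, so DR runs at 170°; with |DR| = 28.1, R = (-3.13, 22.7). ∠DRC = 147.2° gives RC at -157° from the x-axis; with |RC| = 26.2, C = (-27.3, 12.6). ∠RCQ = 132.4° gives CQ at -110° from the x-axis; with |CQ| = 12.1, Q = (-31.4, 1.26). CQ is perpendicular to QP, so QP runs at -19.8°; with |QP| = 14.3, P = (-18.0, -3.58). Then |HP| = |P − H| = 18.3.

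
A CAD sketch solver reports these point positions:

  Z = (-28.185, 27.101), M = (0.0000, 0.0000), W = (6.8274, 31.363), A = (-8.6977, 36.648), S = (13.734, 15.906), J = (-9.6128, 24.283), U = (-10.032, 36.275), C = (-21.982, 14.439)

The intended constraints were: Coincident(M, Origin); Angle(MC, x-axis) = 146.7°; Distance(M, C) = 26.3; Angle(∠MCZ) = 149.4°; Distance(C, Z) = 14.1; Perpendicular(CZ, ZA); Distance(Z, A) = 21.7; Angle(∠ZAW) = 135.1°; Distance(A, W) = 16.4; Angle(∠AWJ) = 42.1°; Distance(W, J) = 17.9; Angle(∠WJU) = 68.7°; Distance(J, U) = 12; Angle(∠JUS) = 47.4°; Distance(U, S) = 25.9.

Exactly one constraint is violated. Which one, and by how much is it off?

Distance(U, S) = 25.9 — off by 5.40.

M = (0.00, 0.00) ✓; MC at 146.7° ✓; |MC| = 26.30 ✓; ∠MCZ = 149.4° ✓; |CZ| = 14.10 ✓; ∠(CZ, ZA) = 90.00° ✓; |ZA| = 21.70 ✓; ∠ZAW = 135.1° ✓; |AW| = 16.40 ✓; ∠AWJ = 42.10° ✓; |WJ| = 17.90 ✓; ∠WJU = 68.70° ✓; |JU| = 12.00 ✓; ∠JUS = 47.40° ✓; |US| = 31.30 ✗.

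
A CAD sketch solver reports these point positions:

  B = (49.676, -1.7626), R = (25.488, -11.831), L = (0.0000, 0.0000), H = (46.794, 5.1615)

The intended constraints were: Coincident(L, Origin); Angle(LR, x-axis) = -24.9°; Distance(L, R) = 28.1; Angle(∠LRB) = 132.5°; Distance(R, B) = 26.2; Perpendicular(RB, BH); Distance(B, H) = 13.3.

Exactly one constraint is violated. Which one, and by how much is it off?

Distance(B, H) = 13.3 — off by 5.80.

L = (0.00, 0.00) ✓; LR at -24.90° ✓; |LR| = 28.10 ✓; ∠LRB = 132.5° ✓; |RB| = 26.20 ✓; ∠(RB, BH) = 90.00° ✓; |BH| = 7.500 ✗.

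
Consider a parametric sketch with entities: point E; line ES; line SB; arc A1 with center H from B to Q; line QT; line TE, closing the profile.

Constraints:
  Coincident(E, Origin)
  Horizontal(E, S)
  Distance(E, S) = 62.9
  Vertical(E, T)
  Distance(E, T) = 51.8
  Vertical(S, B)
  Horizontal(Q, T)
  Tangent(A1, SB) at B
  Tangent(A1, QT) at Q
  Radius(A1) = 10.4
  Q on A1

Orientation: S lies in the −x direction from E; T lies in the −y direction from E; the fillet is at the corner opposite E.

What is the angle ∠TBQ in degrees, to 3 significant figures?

35.6°

E is at the origin; E and S share the same y with |ES| = 62.9 and S on the −x side, so S = (-62.9, 0.00). ET is vertical with |ET| = 51.8 and T on the −y side, so T = (0.00, -51.8). The virtual corner opposite E is at (-62.9, -51.8). The tangent condition forces HB to be normal to SB and the tangent condition forces HQ to be normal to QT, with radius 10.4, so the center H sits 10.4 in from both sides at H = (-52.5, -41.4). That places the tangent points at B = (-62.9, -41.4) on SB and Q = (-52.5, -51.8) on QT. Then cos ∠TBQ = BT·BQ / (|BT||BQ|), giving 35.6°.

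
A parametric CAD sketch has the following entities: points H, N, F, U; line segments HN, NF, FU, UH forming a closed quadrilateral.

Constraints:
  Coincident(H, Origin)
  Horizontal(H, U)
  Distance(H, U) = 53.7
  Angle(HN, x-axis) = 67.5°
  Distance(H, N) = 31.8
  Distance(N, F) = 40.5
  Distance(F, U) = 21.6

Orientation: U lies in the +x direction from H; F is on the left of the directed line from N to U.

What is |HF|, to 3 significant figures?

56.2

H is at the origin; HU is horizontal with |HU| = 53.7 and U in +x, so U = (53.7, 0). HN runs at 67.5° with |HN| = 31.8, so N = (12.2, 29.4). F is determined by |NF| = 40.5 and |FU| = 21.6 together: it lies at the intersection of circle(N, 40.5) and circle(U, 21.6). With |NU| = 50.9, the foot of the radical line on NU is 37.0 from N and the perpendicular offset is √(40.5² − 37.0²) = 16.5. Taking the left-of-NU solution: F = (51.9, 21.5).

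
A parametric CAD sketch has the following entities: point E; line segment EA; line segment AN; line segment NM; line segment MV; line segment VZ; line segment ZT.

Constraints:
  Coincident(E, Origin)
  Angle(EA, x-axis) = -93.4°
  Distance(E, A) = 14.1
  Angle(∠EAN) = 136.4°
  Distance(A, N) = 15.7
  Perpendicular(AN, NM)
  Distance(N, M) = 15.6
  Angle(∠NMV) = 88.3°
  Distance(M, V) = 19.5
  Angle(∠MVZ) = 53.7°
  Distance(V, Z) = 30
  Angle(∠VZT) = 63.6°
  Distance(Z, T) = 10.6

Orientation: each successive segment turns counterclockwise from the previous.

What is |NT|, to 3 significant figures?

3.68

E is at the origin; EA runs at -93.4° with length 14.1, so A = (-0.836, -14.1). ∠EAN = 136.4° gives AN at -49.8° from the x-axis; with |AN| = 15.7, N = (9.30, -26.1). AN is perpendicular to NM, so NM runs at 40.2°; with |NM| = 15.6, M = (21.2, -16.0). ∠NMV = 88.3° gives MV at 132° from the x-axis; with |MV| = 19.5, V = (8.19, -1.48). ∠MVZ = 53.7° gives VZ at -102° from the x-axis; with |VZ| = 30.0, Z = (2.06, -30.8). ∠VZT = 63.6° gives ZT at 14.6° from the x-axis; with |ZT| = 10.6, T = (12.3, -28.2). Then |NT| = |T − N| = 3.68.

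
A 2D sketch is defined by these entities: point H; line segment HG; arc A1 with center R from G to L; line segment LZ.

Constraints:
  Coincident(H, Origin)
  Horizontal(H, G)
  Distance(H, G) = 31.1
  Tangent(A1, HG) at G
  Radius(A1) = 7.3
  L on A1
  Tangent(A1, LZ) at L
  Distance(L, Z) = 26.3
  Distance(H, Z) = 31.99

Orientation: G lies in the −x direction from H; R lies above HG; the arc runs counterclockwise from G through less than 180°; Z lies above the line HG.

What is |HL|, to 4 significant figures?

24.78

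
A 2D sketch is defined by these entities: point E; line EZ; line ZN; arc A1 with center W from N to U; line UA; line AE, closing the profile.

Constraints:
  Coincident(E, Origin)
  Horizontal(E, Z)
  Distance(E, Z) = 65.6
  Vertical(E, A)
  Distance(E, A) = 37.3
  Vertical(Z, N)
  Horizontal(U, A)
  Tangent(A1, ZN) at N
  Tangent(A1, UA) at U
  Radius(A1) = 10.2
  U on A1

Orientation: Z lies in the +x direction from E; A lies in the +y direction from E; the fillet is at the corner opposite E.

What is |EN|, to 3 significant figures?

71.0

E is at the origin; EZ is horizontal with |EZ| = 65.6 and Z on the +x side, so Z = (65.6, 0.00). EA is vertical with |EA| = 37.3 and A on the +y side, so A = (0.00, 37.3). The virtual corner opposite E is at (65.6, 37.3). A1 meets ZN tangentially, so WN is at right angles to ZN and tangency of A1 to UA means the radius WU is perpendicular to UA, with radius 10.2, so the center W sits 10.2 in from both sides at W = (55.4, 27.1). That places the tangent points at N = (65.6, 27.1) on ZN and U = (55.4, 37.3) on UA. Then |EN| = |N − E| = 71.0.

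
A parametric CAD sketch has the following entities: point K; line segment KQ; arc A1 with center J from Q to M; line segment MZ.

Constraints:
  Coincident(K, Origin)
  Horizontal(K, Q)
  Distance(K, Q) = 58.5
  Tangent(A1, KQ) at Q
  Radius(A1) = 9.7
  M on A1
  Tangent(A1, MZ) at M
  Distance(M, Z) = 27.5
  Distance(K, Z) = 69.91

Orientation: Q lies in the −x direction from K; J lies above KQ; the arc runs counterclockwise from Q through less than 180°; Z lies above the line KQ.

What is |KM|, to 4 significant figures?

50.95

Checks: |JM| = 9.700 ✓; ∠(JM, MZ) = 90.00° ✓; |MZ| = 27.50 ✓; |KZ| = 69.91 ✓.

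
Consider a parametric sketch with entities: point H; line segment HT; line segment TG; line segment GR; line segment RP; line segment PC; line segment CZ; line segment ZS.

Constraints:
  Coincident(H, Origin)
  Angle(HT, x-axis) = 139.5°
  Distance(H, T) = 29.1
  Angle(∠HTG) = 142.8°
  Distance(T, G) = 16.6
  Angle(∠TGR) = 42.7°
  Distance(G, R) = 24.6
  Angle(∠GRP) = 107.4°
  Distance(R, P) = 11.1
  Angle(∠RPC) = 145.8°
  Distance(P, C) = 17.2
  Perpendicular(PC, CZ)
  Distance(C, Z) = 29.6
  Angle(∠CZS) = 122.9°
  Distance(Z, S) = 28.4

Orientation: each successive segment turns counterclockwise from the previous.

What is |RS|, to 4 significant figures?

38.87

The perpendicularity gives CZ at right angles to PC, so CZ runs at 150.8°; with |CZ| = 29.6, Z = (-29.13, 36.58). ∠CZS = 122.9° gives ZS at -152.1° from the x-axis; with |ZS| = 28.4, S = (-54.23, 23.29). Then |RS| = |S − R| = 38.87.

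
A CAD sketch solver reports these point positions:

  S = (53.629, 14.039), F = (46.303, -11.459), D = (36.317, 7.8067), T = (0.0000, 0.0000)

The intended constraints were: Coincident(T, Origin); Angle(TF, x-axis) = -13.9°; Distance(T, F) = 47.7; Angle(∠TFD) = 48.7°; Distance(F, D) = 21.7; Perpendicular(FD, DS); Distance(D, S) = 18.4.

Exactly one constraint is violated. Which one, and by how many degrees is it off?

Perpendicular(FD, DS) — off by 7.60°.

T = (0.00, 0.00) ✓; TF at -13.90° ✓; |TF| = 47.70 ✓; ∠TFD = 48.70° ✓; |FD| = 21.70 ✓; ∠(FD, DS) = 97.60° ✗; |DS| = 18.40 ✓.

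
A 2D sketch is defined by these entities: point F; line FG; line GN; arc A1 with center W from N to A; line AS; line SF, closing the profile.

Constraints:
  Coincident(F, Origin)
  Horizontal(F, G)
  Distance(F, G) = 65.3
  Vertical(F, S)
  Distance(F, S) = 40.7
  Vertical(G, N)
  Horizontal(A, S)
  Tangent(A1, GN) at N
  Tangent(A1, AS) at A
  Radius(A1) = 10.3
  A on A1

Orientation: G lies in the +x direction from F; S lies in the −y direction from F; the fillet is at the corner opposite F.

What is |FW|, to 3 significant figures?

62.8

F and S share the same x with |FS| = 40.7 and S on the −y side, so S = (0.00, -40.7). The virtual corner opposite F is at (65.3, -40.7). A1 meets GN tangentially, so WN is at right angles to GN and A1 meets AS tangentially, so WA is at right angles to AS, with radius 10.3, so the center W sits 10.3 in from both sides at W = (55.0, -30.4). Then |FW| = |W − F| = 62.8.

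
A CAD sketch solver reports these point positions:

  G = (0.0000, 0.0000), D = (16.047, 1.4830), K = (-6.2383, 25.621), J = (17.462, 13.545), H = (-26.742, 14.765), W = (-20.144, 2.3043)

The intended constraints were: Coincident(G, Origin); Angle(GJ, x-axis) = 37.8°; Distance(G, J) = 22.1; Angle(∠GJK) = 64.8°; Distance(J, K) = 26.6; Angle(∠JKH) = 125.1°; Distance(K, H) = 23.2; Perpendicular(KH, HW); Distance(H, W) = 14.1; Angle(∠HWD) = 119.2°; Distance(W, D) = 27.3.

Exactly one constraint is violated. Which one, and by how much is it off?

Distance(W, D) = 27.3 — off by 8.90.

G = (0.00, 0.00) ✓; GJ at 37.80° ✓; |GJ| = 22.10 ✓; ∠GJK = 64.80° ✓; |JK| = 26.60 ✓; ∠JKH = 125.1° ✓; |KH| = 23.20 ✓; ∠(KH, HW) = 90.00° ✓; |HW| = 14.10 ✓; ∠HWD = 119.2° ✓; |WD| = 36.20 ✗.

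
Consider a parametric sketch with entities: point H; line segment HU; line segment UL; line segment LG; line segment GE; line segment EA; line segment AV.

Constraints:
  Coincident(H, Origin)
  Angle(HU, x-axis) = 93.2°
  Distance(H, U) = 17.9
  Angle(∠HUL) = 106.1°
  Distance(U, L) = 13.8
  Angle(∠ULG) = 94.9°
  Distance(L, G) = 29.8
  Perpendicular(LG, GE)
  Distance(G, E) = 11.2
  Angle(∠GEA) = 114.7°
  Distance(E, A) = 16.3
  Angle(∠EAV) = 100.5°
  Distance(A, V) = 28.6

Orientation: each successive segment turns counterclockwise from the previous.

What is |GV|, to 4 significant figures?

31.75

H is at the origin; HU runs at 93.2° with length 17.9, so U = (-0.9992, 17.87). ∠HUL = 106.1° gives UL at 167.1° from the x-axis; with |UL| = 13.8, L = (-14.45, 20.95). ∠ULG = 94.9° gives LG at -107.8° from the x-axis; with |LG| = 29.8, G = (-23.56, -7.421). The perpendicularity gives GE at right angles to LG, so GE runs at -17.80°; with |GE| = 11.2, E = (-12.90, -10.84). ∠GEA = 114.7° gives EA at 47.50° from the x-axis; with |EA| = 16.3, A = (-1.885, 1.173). ∠EAV = 100.5° gives AV at 127.0° from the x-axis; with |AV| = 28.6, V = (-19.10, 24.01). Then |GV| = |V − G| = 31.75.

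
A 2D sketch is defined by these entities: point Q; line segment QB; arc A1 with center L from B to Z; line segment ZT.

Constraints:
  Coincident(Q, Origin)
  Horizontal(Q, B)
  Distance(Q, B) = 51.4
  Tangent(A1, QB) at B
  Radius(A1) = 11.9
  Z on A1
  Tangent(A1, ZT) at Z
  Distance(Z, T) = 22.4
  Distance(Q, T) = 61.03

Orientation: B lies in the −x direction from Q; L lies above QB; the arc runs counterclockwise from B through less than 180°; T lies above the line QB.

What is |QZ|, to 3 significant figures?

43.5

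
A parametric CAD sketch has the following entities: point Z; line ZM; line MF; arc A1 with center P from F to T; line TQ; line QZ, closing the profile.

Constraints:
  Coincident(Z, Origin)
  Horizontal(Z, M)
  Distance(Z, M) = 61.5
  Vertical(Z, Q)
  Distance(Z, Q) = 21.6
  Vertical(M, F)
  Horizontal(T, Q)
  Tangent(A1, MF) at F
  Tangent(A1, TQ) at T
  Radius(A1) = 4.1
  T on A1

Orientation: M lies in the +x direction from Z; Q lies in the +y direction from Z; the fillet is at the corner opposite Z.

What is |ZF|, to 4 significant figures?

63.94

The virtual corner opposite Z is at (61.50, 21.60). The tangent condition forces PF to be normal to MF and A1 meets TQ tangentially, so PT is at right angles to TQ, with radius 4.1, so the center P sits 4.1 in from both sides at P = (57.40, 17.50). That places the tangent points at F = (61.50, 17.50) on MF and T = (57.40, 21.60) on TQ. Then |ZF| = |F − Z| = 63.94.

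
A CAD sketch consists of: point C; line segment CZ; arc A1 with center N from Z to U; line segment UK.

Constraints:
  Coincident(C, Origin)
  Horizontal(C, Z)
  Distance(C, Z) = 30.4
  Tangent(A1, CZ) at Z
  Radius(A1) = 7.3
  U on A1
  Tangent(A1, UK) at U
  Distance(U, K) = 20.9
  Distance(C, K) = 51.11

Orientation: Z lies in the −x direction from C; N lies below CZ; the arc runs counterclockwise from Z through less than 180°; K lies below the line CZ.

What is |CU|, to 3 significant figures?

37.4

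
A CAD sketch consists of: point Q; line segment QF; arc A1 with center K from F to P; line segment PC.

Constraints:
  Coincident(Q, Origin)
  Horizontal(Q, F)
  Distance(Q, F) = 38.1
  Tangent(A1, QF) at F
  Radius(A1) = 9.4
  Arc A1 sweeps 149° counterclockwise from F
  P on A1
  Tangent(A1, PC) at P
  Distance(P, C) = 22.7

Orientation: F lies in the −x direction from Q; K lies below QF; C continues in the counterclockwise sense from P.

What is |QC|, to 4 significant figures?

37.43

Q is at the origin; QF is horizontal with |QF| = 38.1 and F on the −x side, so F = (-38.10, 0.000). Since A1 is tangent to QF there, KF ⟂ QF, so K = F + (0, -9.4) = (-38.10, -9.400). On A1, F sits at bearing 90° from K; a 149° counterclockwise sweep puts P at bearing 239°, so P = K + 9.4·(cos 239°, sin 239°) = (-42.94, -17.46). Since A1 is tangent to PC there, KP ⟂ PC, so PC runs along (−sin 239°, cos 239°); with |PC| = 22.7, C = (-23.48, -29.15). Then |QC| = |C − Q| = 37.43.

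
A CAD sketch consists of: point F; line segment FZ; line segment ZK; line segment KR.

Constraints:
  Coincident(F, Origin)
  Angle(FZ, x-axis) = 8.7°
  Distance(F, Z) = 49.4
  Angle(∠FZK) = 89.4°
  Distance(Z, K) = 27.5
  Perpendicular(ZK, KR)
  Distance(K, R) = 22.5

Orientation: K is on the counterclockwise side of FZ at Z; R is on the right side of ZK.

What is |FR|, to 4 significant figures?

76.79

∠FZK = 89.4°, so ZK runs at 8.7° + (180° − 89.4°) = 99.30° from the x-axis; with |ZK| = 27.5, K = Z + 27.5·(cos 99.30°, sin 99.30°) = (44.39, 34.61). The perpendicularity gives KR at right angles to ZK; with |KR| = 22.5 on the right of ZK, R = K + 22.5·(0.9869, 0.1616) = (66.59, 38.25). Then |FR| = |R − F| = 76.79.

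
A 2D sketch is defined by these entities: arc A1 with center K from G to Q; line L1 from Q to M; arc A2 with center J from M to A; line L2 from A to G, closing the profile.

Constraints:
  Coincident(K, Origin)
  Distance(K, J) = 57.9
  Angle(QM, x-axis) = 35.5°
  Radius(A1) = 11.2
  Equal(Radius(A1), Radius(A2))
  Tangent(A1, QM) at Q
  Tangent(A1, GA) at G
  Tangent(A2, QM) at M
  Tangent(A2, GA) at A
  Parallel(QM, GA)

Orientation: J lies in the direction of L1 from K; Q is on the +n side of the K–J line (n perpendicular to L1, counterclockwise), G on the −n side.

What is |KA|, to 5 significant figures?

58.973

The slot axis is L1's direction at 35.5°, so u = (cos 35.5°, sin 35.5°) = (0.81412, 0.58070) and n = (−sin 35.5°, cos 35.5°) = (-0.58070, 0.81412). K is at the origin and J lies 57.9 along u from K, so J = 57.9·u = (47.137, 33.623). Tangency of A1 to both parallel lines with radius 11.2 puts Q and G at K ± 11.2·n: Q = (-6.5039, 9.1181), G = (6.5039, -9.1181). Equal radii place M and A the same way about J: M = J + 11.2·n = (40.633, 42.741), A = J − 11.2·n = (53.641, 24.505). Then |KA| = |A − K| = 58.973.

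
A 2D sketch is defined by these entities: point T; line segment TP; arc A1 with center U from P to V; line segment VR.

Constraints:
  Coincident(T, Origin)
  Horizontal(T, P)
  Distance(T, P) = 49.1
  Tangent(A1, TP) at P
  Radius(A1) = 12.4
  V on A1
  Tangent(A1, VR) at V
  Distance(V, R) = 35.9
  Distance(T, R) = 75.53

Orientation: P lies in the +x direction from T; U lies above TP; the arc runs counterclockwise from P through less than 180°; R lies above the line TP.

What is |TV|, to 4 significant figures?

62.96

Checks: |UP| = 12.40 ✓; |UV| = 12.40 ✓; ∠(UV, VR) = 90.00° ✓; |VR| = 35.90 ✓; |TR| = 75.53 ✓.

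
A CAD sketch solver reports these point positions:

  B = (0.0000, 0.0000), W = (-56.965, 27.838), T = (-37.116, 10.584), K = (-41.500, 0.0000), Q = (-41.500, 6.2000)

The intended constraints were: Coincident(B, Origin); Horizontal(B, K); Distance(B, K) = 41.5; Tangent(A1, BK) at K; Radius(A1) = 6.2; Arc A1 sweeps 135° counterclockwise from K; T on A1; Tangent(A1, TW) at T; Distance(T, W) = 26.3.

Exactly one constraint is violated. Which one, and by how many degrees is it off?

Tangent(A1, TW) at T — off by 4.00°.

B = (0.00, 0.00) ✓; B.y = 0.00, K.y = 0.00 ✓; |BK| = 41.50 ✓; ∠(QK, KB) = 90.00° ✓; |QK| = 6.200 ✓; bearing(Q→T) − bearing(Q→K) = 135.0° ✓; |QT| = 6.200 ✓; ∠(QT, TW) = 86.00° ✗; |TW| = 26.30 ✓.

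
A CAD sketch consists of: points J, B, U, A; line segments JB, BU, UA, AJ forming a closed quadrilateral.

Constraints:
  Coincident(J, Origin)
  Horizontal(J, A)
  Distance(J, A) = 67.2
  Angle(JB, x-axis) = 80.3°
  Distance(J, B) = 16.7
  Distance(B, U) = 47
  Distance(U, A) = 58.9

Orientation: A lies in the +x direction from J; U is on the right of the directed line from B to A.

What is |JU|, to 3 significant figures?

32.8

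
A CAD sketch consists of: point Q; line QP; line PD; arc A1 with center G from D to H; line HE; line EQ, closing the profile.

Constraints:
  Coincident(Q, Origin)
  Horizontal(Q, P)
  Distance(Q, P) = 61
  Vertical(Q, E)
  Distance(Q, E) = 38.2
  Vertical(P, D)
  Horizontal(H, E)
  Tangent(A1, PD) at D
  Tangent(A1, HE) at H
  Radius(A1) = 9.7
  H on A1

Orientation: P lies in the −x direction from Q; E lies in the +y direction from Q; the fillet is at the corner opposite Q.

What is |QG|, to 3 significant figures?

58.7

QE is vertical with |QE| = 38.2 and E on the +y side, so E = (0.00, 38.2). The virtual corner opposite Q is at (-61.0, 38.2). Tangency of A1 to PD means the radius GD is perpendicular to PD and since A1 is tangent to HE there, GH ⟂ HE, with radius 9.7, so the center G sits 9.7 in from both sides at G = (-51.3, 28.5). Then |QG| = |G − Q| = 58.7.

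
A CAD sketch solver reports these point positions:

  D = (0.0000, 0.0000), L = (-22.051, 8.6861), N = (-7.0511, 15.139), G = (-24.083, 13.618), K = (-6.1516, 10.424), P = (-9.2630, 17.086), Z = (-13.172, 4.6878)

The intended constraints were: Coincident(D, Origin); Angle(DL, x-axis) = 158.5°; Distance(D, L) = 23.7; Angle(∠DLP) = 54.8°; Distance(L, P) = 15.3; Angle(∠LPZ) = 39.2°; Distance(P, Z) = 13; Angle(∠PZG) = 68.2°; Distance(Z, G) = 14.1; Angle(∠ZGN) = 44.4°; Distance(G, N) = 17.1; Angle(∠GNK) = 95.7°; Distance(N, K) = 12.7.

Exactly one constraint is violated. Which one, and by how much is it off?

Distance(N, K) = 12.7 — off by 7.90.

D = (0.00, 0.00) ✓; DL at 158.5° ✓; |DL| = 23.70 ✓; ∠DLP = 54.80° ✓; |LP| = 15.30 ✓; ∠LPZ = 39.20° ✓; |PZ| = 13.00 ✓; ∠PZG = 68.20° ✓; |ZG| = 14.10 ✓; ∠ZGN = 44.40° ✓; |GN| = 17.10 ✓; ∠GNK = 95.70° ✓; |NK| = 4.800 ✗.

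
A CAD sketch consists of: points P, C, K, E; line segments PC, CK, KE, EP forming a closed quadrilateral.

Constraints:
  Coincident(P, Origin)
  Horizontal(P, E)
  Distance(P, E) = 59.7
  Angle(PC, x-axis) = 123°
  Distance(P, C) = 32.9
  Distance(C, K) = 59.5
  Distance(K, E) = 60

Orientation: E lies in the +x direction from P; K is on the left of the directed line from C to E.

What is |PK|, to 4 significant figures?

64.97

Checks: |CK| = 59.50 ✓; |KE| = 60.00 ✓.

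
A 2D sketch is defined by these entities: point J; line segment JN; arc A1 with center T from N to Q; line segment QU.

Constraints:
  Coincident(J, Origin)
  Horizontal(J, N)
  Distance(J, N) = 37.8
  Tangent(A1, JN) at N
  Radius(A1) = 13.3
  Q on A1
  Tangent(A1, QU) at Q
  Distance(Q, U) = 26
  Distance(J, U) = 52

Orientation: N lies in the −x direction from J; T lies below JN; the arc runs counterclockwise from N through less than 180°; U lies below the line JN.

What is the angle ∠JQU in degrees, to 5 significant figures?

74.133°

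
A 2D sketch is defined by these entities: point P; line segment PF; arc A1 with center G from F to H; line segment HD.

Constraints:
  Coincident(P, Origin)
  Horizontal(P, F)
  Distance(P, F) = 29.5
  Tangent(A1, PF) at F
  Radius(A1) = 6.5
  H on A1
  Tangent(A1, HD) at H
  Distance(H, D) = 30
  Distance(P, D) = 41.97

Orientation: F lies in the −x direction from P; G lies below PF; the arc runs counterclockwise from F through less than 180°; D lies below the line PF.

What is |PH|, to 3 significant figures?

36.5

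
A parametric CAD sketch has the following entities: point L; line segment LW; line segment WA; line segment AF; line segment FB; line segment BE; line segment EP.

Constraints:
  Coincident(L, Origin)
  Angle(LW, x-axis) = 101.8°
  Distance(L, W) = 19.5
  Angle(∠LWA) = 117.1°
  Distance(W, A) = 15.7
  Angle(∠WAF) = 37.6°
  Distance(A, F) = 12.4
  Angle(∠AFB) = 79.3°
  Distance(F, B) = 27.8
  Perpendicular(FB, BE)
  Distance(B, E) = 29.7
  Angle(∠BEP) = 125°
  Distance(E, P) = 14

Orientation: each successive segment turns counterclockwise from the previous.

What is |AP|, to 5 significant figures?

29.145

FB is perpendicular to BE, so BE runs at 137.80°; with |BE| = 29.7, E = (-14.980, 53.885). ∠BEP = 125.0° gives EP at -167.20° from the x-axis; with |EP| = 14.0, P = (-28.632, 50.783). Then |AP| = |P − A| = 29.145.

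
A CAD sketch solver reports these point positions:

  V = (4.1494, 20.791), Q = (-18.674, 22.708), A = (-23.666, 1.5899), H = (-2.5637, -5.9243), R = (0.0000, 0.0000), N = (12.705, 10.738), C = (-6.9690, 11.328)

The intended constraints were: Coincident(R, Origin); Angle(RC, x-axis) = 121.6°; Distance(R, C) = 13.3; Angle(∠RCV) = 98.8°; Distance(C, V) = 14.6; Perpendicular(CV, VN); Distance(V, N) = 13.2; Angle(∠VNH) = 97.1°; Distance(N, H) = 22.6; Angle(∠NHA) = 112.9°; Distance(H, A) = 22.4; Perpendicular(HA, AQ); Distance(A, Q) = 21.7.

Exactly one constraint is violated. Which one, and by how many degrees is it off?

Perpendicular(HA, AQ) — off by 6.30°.

R = (0.00, 0.00) ✓; RC at 121.6° ✓; |RC| = 13.30 ✓; ∠RCV = 98.80° ✓; |CV| = 14.60 ✓; ∠(CV, VN) = 90.00° ✓; |VN| = 13.20 ✓; ∠VNH = 97.10° ✓; |NH| = 22.60 ✓; ∠NHA = 112.9° ✓; |HA| = 22.40 ✓; ∠(HA, AQ) = 83.70° ✗; |AQ| = 21.70 ✓.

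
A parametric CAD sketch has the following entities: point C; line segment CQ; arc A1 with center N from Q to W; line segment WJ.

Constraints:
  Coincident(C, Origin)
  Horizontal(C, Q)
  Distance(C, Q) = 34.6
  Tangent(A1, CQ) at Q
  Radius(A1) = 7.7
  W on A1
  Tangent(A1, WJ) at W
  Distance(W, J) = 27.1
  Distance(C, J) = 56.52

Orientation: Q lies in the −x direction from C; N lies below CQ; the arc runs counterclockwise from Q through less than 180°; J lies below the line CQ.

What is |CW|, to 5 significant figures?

42.797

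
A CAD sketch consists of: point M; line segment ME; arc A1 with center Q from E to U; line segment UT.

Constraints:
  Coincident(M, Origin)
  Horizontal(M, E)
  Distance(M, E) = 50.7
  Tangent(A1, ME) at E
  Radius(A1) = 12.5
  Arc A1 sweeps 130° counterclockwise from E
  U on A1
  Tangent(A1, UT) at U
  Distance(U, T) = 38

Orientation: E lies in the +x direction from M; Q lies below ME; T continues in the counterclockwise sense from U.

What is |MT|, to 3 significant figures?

82.2

M is at the origin; M and E share the same y with |ME| = 50.7 and E on the +x side, so E = (50.7, 0.00). Since A1 is tangent to ME there, QE ⟂ ME, so Q = E + (0, -12.5) = (50.7, -12.5). On A1, E sits at bearing 90° from Q; a 130° counterclockwise sweep puts U at bearing 220°, so U = Q + 12.5·(cos 220°, sin 220°) = (41.1, -20.5). Since A1 is tangent to UT there, QU ⟂ UT, so UT runs along (−sin 220°, cos 220°); with |UT| = 38.0, T = (65.6, -49.6). Then |MT| = |T − M| = 82.2.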